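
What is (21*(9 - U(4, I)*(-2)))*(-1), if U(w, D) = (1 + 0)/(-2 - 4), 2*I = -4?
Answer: -182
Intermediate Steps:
I = -2 (I = (½)*(-4) = -2)
U(w, D) = -⅙ (U(w, D) = 1/(-6) = 1*(-⅙) = -⅙)
(21*(9 - U(4, I)*(-2)))*(-1) = (21*(9 - (-1)*(-2)/6))*(-1) = (21*(9 - 1*⅓))*(-1) = (21*(9 - ⅓))*(-1) = (21*(26/3))*(-1) = 182*(-1) = -182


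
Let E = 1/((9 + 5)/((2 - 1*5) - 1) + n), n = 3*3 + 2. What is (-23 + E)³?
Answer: -40353607/3375 ≈ -11957.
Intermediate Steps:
n = 11 (n = 9 + 2 = 11)
E = 2/15 (E = 1/((9 + 5)/((2 - 1*5) - 1) + 11) = 1/(14/((2 - 5) - 1) + 11) = 1/(14/(-3 - 1) + 11) = 1/(14/(-4) + 11) = 1/(14*(-¼) + 11) = 1/(-7/2 + 11) = 1/(15/2) = 2/15 ≈ 0.13333)
(-23 + E)³ = (-23 + 2/15)³ = (-343/15)³ = -40353607/3375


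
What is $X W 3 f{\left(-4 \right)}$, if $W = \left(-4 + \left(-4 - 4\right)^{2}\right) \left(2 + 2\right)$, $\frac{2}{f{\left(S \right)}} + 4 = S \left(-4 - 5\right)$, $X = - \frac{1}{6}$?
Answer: $- \frac{15}{2} \approx -7.5$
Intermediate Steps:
$X = - \frac{1}{6}$ ($X = \left(-1\right) \frac{1}{6} = - \frac{1}{6} \approx -0.16667$)
$f{\left(S \right)} = \frac{2}{-4 - 9 S}$ ($f{\left(S \right)} = \frac{2}{-4 + S \left(-4 - 5\right)} = \frac{2}{-4 + S \left(-9\right)} = \frac{2}{-4 - 9 S}$)
$W = 240$ ($W = \left(-4 + \left(-8\right)^{2}\right) 4 = \left(-4 + 64\right) 4 = 60 \cdot 4 = 240$)
$X W 3 f{\left(-4 \right)} = \left(- \frac{1}{6}\right) 240 \cdot 3 \left(- \frac{2}{4 + 9 \left(-4\right)}\right) = \left(-40\right) 3 \left(- \frac{2}{4 - 36}\right) = - 120 \left(- \frac{2}{-32}\right) = - 120 \left(\left(-2\right) \left(- \frac{1}{32}\right)\right) = \left(-120\right) \frac{1}{16} = - \frac{15}{2}$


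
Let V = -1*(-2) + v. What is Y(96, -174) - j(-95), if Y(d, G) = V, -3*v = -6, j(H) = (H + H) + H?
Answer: 289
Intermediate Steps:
j(H) = 3*H (j(H) = 2*H + H = 3*H)
v = 2 (v = -1/3*(-6) = 2)
V = 4 (V = -1*(-2) + 2 = 2 + 2 = 4)
Y(d, G) = 4
Y(96, -174) - j(-95) = 4 - 3*(-95) = 4 - 1*(-285) = 4 + 285 = 289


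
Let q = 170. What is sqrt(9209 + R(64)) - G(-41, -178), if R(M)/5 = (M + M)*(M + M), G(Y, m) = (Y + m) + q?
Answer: 49 + sqrt(91129) ≈ 350.88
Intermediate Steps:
G(Y, m) = 170 + Y + m (G(Y, m) = (Y + m) + 170 = 170 + Y + m)
R(M) = 20*M**2 (R(M) = 5*((M + M)*(M + M)) = 5*((2*M)*(2*M)) = 5*(4*M**2) = 20*M**2)
sqrt(9209 + R(64)) - G(-41, -178) = sqrt(9209 + 20*64**2) - (170 - 41 - 178) = sqrt(9209 + 20*4096) - 1*(-49) = sqrt(9209 + 81920) + 49 = sqrt(91129) + 49 = 49 + sqrt(91129)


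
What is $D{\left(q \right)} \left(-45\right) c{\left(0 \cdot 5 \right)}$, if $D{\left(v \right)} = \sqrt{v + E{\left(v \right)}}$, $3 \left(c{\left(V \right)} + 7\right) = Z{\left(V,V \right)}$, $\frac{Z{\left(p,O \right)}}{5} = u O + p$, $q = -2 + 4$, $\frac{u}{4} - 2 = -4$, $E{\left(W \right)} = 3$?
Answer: $315 \sqrt{5} \approx 704.36$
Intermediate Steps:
$u = -8$ ($u = 8 + 4 \left(-4\right) = 8 - 16 = -8$)
$q = 2$
$Z{\left(p,O \right)} = - 40 O + 5 p$ ($Z{\left(p,O \right)} = 5 \left(- 8 O + p\right) = 5 \left(p - 8 O\right) = - 40 O + 5 p$)
$c{\left(V \right)} = -7 - \frac{35 V}{3}$ ($c{\left(V \right)} = -7 + \frac{- 40 V + 5 V}{3} = -7 + \frac{\left(-35\right) V}{3} = -7 - \frac{35 V}{3}$)
$D{\left(v \right)} = \sqrt{3 + v}$ ($D{\left(v \right)} = \sqrt{v + 3} = \sqrt{3 + v}$)
$D{\left(q \right)} \left(-45\right) c{\left(0 \cdot 5 \right)} = \sqrt{3 + 2} \left(-45\right) \left(-7 - \frac{35 \cdot 0 \cdot 5}{3}\right) = \sqrt{5} \left(-45\right) \left(-7 - 0\right) = - 45 \sqrt{5} \left(-7 + 0\right) = - 45 \sqrt{5} \left(-7\right) = 315 \sqrt{5}$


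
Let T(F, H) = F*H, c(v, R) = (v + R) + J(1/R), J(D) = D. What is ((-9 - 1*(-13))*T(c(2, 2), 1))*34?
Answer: 612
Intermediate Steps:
c(v, R) = R + v + 1/R (c(v, R) = (v + R) + 1/R = (R + v) + 1/R = R + v + 1/R)
((-9 - 1*(-13))*T(c(2, 2), 1))*34 = ((-9 - 1*(-13))*((2 + 2 + 1/2)*1))*34 = ((-9 + 13)*((2 + 2 + ½)*1))*34 = (4*((9/2)*1))*34 = (4*(9/2))*34 = 18*34 = 612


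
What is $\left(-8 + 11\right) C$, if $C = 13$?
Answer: $39$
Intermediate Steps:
$\left(-8 + 11\right) C = \left(-8 + 11\right) 13 = 3 \cdot 13 = 39$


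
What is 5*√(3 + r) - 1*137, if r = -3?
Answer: -137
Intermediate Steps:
5*√(3 + r) - 1*137 = 5*√(3 - 3) - 1*137 = 5*√0 - 137 = 5*0 - 137 = 0 - 137 = -137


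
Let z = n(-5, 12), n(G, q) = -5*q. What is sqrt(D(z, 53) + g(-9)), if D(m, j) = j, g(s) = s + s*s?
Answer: 5*sqrt(5) ≈ 11.180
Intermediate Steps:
g(s) = s + s**2
z = -60 (z = -5*12 = -60)
sqrt(D(z, 53) + g(-9)) = sqrt(53 - 9*(1 - 9)) = sqrt(53 - 9*(-8)) = sqrt(53 + 72) = sqrt(125) = 5*sqrt(5)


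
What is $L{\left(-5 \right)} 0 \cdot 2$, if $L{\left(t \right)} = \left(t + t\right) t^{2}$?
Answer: $0$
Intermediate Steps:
$L{\left(t \right)} = 2 t^{3}$ ($L{\left(t \right)} = 2 t t^{2} = 2 t^{3}$)
$L{\left(-5 \right)} 0 \cdot 2 = 2 \left(-5\right)^{3} \cdot 0 \cdot 2 = 2 \left(-125\right) 0 \cdot 2 = \left(-250\right) 0 \cdot 2 = 0 \cdot 2 = 0$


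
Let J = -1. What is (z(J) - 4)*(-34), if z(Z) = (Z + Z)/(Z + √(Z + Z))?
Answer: 68*(I + 2*√2)/(I + √2) ≈ 113.33 - 32.055*I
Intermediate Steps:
z(Z) = 2*Z/(Z + √2*√Z) (z(Z) = (2*Z)/(Z + √(2*Z)) = (2*Z)/(Z + √2*√Z) = 2*Z/(Z + √2*√Z))
(z(J) - 4)*(-34) = (2*(-1)/(-1 + √2*√(-1)) - 4)*(-34) = (2*(-1)/(-1 + √2*I) - 4)*(-34) = (2*(-1)/(-1 + I*√2) - 4)*(-34) = (-2/(-1 + I*√2) - 4)*(-34) = (-4 - 2/(-1 + I*√2))*(-34) = 136 + 68/(-1 + I*√2)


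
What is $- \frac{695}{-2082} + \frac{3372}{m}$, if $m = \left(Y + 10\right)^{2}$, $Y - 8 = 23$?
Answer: $\frac{8188799}{3499842} \approx 2.3398$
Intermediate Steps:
$Y = 31$ ($Y = 8 + 23 = 31$)
$m = 1681$ ($m = \left(31 + 10\right)^{2} = 41^{2} = 1681$)
$- \frac{695}{-2082} + \frac{3372}{m} = - \frac{695}{-2082} + \frac{3372}{1681} = \left(-695\right) \left(- \frac{1}{2082}\right) + 3372 \cdot \frac{1}{1681} = \frac{695}{2082} + \frac{3372}{1681} = \frac{8188799}{3499842}$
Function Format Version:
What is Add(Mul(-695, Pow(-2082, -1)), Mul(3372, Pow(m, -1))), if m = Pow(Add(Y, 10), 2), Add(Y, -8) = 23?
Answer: Rational(8188799, 3499842) ≈ 2.3398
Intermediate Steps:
Y = 31 (Y = Add(8, 23) = 31)
m = 1681 (m = Pow(Add(31, 10), 2) = Pow(41, 2) = 1681)
Add(Mul(-695, Pow(-2082, -1)), Mul(3372, Pow(m, -1))) = Add(Mul(-695, Pow(-2082, -1)), Mul(3372, Pow(1681, -1))) = Add(Mul(-695, Rational(-1, 2082)), Mul(3372, Rational(1, 1681))) = Add(Rational(695, 2082), Rational(3372, 1681)) = Rational(8188799, 3499842)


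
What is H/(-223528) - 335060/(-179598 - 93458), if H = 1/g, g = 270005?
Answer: 78992590741349/64374741412765 ≈ 1.2271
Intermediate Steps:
H = 1/270005 ≈ 3.7036e-6
H/(-223528) - 335060/(-179598 - 93458) = (1/270005)/(-223528) - 335060/(-179598 - 93458) = (1/270005)*(-1/223528) - 335060/(-273056) = -1/60353677640 - 335060*(-1/273056) = -1/60353677640 + 83765/68264 = 78992590741349/64374741412765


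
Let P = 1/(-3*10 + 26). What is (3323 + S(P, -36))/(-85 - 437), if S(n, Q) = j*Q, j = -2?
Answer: -3395/522 ≈ -6.5038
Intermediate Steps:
P = -1/4 (P = 1/(-30 + 26) = 1/(-4) = -1/4 ≈ -0.25000)
S(n, Q) = -2*Q
(3323 + S(P, -36))/(-85 - 437) = (3323 - 2*(-36))/(-85 - 437) = (3323 + 72)/(-522) = 3395*(-1/522) = -3395/522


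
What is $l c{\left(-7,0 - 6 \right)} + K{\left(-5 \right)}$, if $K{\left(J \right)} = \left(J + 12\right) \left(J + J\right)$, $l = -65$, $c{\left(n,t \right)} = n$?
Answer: $385$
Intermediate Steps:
$K{\left(J \right)} = 2 J \left(12 + J\right)$ ($K{\left(J \right)} = \left(12 + J\right) 2 J = 2 J \left(12 + J\right)$)
$l c{\left(-7,0 - 6 \right)} + K{\left(-5 \right)} = \left(-65\right) \left(-7\right) + 2 \left(-5\right) \left(12 - 5\right) = 455 + 2 \left(-5\right) 7 = 455 - 70 = 385$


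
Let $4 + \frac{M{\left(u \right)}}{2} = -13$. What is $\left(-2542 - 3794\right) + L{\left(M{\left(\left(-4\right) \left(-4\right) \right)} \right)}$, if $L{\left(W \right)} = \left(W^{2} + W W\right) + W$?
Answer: $-4058$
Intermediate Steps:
$M{\left(u \right)} = -34$ ($M{\left(u \right)} = -8 + 2 \left(-13\right) = -8 - 26 = -34$)
$L{\left(W \right)} = W + 2 W^{2}$ ($L{\left(W \right)} = \left(W^{2} + W^{2}\right) + W = 2 W^{2} + W = W + 2 W^{2}$)
$\left(-2542 - 3794\right) + L{\left(M{\left(\left(-4\right) \left(-4\right) \right)} \right)} = \left(-2542 - 3794\right) - 34 \left(1 + 2 \left(-34\right)\right) = \left(-2542 - 3794\right) - 34 \left(1 - 68\right) = -6336 - -2278 = -6336 + 2278 = -4058$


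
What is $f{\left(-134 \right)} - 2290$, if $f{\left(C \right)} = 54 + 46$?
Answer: $-2190$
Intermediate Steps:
$f{\left(C \right)} = 100$
$f{\left(-134 \right)} - 2290 = 100 - 2290 = -2190$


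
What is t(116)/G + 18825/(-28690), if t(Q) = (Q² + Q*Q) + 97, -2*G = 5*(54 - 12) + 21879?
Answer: -131040123/42248894 ≈ -3.1016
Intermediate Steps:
G = -22089/2 (G = -(5*(54 - 12) + 21879)/2 = -(5*42 + 21879)/2 = -(210 + 21879)/2 = -½*22089 = -22089/2 ≈ -11045.)
t(Q) = 97 + 2*Q² (t(Q) = (Q² + Q²) + 97 = 2*Q² + 97 = 97 + 2*Q²)
t(116)/G + 18825/(-28690) = (97 + 2*116²)/(-22089/2) + 18825/(-28690) = (97 + 2*13456)*(-2/22089) + 18825*(-1/28690) = (97 + 26912)*(-2/22089) - 3765/5738 = 27009*(-2/22089) - 3765/5738 = -18006/7363 - 3765/5738 = -131040123/42248894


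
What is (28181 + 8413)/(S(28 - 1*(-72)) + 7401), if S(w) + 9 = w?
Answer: 18297/3746 ≈ 4.8844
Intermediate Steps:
S(w) = -9 + w
(28181 + 8413)/(S(28 - 1*(-72)) + 7401) = (28181 + 8413)/((-9 + (28 - 1*(-72))) + 7401) = 36594/((-9 + (28 + 72)) + 7401) = 36594/((-9 + 100) + 7401) = 36594/(91 + 7401) = 36594/7492 = 36594*(1/7492) = 18297/3746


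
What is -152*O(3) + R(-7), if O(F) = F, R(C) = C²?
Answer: -407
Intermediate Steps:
-152*O(3) + R(-7) = -152*3 + (-7)² = -456 + 49 = -407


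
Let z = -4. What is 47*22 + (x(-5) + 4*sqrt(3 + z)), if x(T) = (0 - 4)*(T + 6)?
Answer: 1030 + 4*I ≈ 1030.0 + 4.0*I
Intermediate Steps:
x(T) = -24 - 4*T (x(T) = -4*(6 + T) = -24 - 4*T)
47*22 + (x(-5) + 4*sqrt(3 + z)) = 47*22 + ((-24 - 4*(-5)) + 4*sqrt(3 - 4)) = 1034 + ((-24 + 20) + 4*sqrt(-1)) = 1034 + (-4 + 4*I) = 1030 + 4*I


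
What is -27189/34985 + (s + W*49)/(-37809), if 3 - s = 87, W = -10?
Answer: -1007907511/1322747865 ≈ -0.76198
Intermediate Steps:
s = -84 (s = 3 - 1*87 = 3 - 87 = -84)
-27189/34985 + (s + W*49)/(-37809) = -27189/34985 + (-84 - 10*49)/(-37809) = -27189*1/34985 + (-84 - 490)*(-1/37809) = -27189/34985 - 574*(-1/37809) = -27189/34985 + 574/37809 = -1007907511/1322747865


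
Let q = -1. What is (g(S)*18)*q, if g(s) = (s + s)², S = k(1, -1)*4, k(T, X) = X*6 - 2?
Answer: -73728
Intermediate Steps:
k(T, X) = -2 + 6*X (k(T, X) = 6*X - 2 = -2 + 6*X)
S = -32 (S = (-2 + 6*(-1))*4 = (-2 - 6)*4 = -8*4 = -32)
g(s) = 4*s² (g(s) = (2*s)² = 4*s²)
(g(S)*18)*q = ((4*(-32)²)*18)*(-1) = ((4*1024)*18)*(-1) = (4096*18)*(-1) = 73728*(-1) = -73728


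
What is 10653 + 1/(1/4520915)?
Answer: 4531568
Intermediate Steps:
10653 + 1/(1/4520915) = 10653 + 4520915 = 4531568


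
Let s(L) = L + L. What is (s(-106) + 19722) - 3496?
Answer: 16014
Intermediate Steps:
s(L) = 2*L
(s(-106) + 19722) - 3496 = (2*(-106) + 19722) - 3496 = (-212 + 19722) - 3496 = 19510 - 3496 = 16014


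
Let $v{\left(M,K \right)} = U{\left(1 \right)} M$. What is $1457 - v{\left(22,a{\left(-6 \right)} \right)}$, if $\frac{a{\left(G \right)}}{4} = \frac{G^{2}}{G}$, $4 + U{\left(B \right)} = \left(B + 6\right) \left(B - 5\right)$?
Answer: $2161$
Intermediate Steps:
$U{\left(B \right)} = -4 + \left(-5 + B\right) \left(6 + B\right)$ ($U{\left(B \right)} = -4 + \left(B + 6\right) \left(B - 5\right) = -4 + \left(6 + B\right) \left(-5 + B\right) = -4 + \left(-5 + B\right) \left(6 + B\right)$)
$a{\left(G \right)} = 4 G$ ($a{\left(G \right)} = 4 \frac{G^{2}}{G} = 4 G$)
$v{\left(M,K \right)} = - 32 M$ ($v{\left(M,K \right)} = \left(-34 + 1 + 1^{2}\right) M = \left(-34 + 1 + 1\right) M = - 32 M$)
$1457 - v{\left(22,a{\left(-6 \right)} \right)} = 1457 - \left(-32\right) 22 = 1457 - -704 = 1457 + 704 = 2161$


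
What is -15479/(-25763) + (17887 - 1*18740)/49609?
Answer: 745921872/1278076667 ≈ 0.58363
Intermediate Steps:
-15479/(-25763) + (17887 - 1*18740)/49609 = -15479*(-1/25763) + (17887 - 18740)*(1/49609) = 15479/25763 - 853*1/49609 = 15479/25763 - 853/49609 = 745921872/1278076667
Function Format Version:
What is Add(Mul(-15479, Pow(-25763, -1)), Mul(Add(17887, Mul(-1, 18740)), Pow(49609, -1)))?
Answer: Rational(745921872, 1278076667) ≈ 0.58363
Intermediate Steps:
Add(Mul(-15479, Pow(-25763, -1)), Mul(Add(17887, Mul(-1, 18740)), Pow(49609, -1))) = Add(Mul(-15479, Rational(-1, 25763)), Mul(Add(17887, -18740), Rational(1, 49609))) = Add(Rational(15479, 25763), Mul(-853, Rational(1, 49609))) = Add(Rational(15479, 25763), Rational(-853, 49609)) = Rational(745921872, 1278076667)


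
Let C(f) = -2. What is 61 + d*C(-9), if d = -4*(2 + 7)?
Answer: 133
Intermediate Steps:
d = -36 (d = -4*9 = -36)
61 + d*C(-9) = 61 - 36*(-2) = 61 + 72 = 133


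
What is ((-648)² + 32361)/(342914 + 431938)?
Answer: 150755/258284 ≈ 0.58368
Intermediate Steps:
((-648)² + 32361)/(342914 + 431938) = (419904 + 32361)/774852 = 452265*(1/774852) = 150755/258284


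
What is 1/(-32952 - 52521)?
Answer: -1/85473 ≈ -1.1700e-5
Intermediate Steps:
1/(-32952 - 52521) = 1/(-85473) = -1/85473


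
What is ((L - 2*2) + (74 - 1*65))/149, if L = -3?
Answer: 2/149 ≈ 0.013423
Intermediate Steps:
((L - 2*2) + (74 - 1*65))/149 = ((-3 - 2*2) + (74 - 1*65))/149 = ((-3 - 4) + (74 - 65))*(1/149) = (-7 + 9)*(1/149) = 2*(1/149) = 2/149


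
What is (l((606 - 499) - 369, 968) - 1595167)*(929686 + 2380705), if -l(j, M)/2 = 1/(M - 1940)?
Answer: -2566384466113951/486 ≈ -5.2806e+12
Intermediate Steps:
l(j, M) = -2/(-1940 + M) (l(j, M) = -2/(M - 1940) = -2/(-1940 + M))
(l((606 - 499) - 369, 968) - 1595167)*(929686 + 2380705) = (-2/(-1940 + 968) - 1595167)*(929686 + 2380705) = (-2/(-972) - 1595167)*3310391 = (-2*(-1/972) - 1595167)*3310391 = (1/486 - 1595167)*3310391 = -775251161/486*3310391 = -2566384466113951/486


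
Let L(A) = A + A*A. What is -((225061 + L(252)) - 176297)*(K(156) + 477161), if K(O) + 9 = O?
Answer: -53706696160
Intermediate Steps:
L(A) = A + A**2
K(O) = -9 + O
-((225061 + L(252)) - 176297)*(K(156) + 477161) = -((225061 + 252*(1 + 252)) - 176297)*((-9 + 156) + 477161) = -((225061 + 252*253) - 176297)*(147 + 477161) = -((225061 + 63756) - 176297)*477308 = -(288817 - 176297)*477308 = -112520*477308 = -1*53706696160 = -53706696160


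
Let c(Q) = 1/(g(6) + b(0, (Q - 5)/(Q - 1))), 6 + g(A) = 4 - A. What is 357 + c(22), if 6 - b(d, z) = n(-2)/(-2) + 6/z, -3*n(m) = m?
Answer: 165240/463 ≈ 356.89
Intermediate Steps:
g(A) = -2 - A (g(A) = -6 + (4 - A) = -2 - A)
n(m) = -m/3
b(d, z) = 19/3 - 6/z (b(d, z) = 6 - (-⅓*(-2)/(-2) + 6/z) = 6 - ((⅔)*(-½) + 6/z) = 6 - (-⅓ + 6/z) = 6 + (⅓ - 6/z) = 19/3 - 6/z)
c(Q) = 1/(-5/3 - 6*(-1 + Q)/(-5 + Q)) (c(Q) = 1/((-2 - 1*6) + (19/3 - 6*(Q - 1)/(Q - 5))) = 1/((-2 - 6) + (19/3 - 6*(-1 + Q)/(-5 + Q))) = 1/(-8 + (19/3 - 6*(-1 + Q)/(-5 + Q))) = 1/(-5/3 - 6*(-1 + Q)/(-5 + Q)))
357 + c(22) = 357 + 3*(5 - 1*22)/(-43 + 23*22) = 357 + 3*(5 - 22)/(-43 + 506) = 357 + 3*(-17)/463 = 357 + 3*(1/463)*(-17) = 357 - 51/463 = 165240/463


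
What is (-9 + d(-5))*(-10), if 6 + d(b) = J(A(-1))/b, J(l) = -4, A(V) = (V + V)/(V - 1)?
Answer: 142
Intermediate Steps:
A(V) = 2*V/(-1 + V) (A(V) = (2*V)/(-1 + V) = 2*V/(-1 + V))
d(b) = -6 - 4/b
(-9 + d(-5))*(-10) = (-9 + (-6 - 4/(-5)))*(-10) = (-9 + (-6 - 4*(-1/5)))*(-10) = (-9 + (-6 + 4/5))*(-10) = (-9 - 26/5)*(-10) = -71/5*(-10) = 142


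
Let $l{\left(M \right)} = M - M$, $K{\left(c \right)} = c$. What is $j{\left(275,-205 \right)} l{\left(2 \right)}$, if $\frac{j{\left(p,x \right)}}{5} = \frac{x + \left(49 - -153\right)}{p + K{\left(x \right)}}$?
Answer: $0$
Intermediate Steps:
$j{\left(p,x \right)} = \frac{5 \left(202 + x\right)}{p + x}$ ($j{\left(p,x \right)} = 5 \frac{x + \left(49 - -153\right)}{p + x} = 5 \frac{x + \left(49 + 153\right)}{p + x} = 5 \frac{x + 202}{p + x} = 5 \frac{202 + x}{p + x} = \frac{5 \left(202 + x\right)}{p + x}$)
$l{\left(M \right)} = 0$
$j{\left(275,-205 \right)} l{\left(2 \right)} = \frac{5 \left(202 - 205\right)}{275 - 205} \cdot 0 = 5 \cdot \frac{1}{70} \left(-3\right) 0 = \left(- \frac{3}{14}\right) 0 = 0$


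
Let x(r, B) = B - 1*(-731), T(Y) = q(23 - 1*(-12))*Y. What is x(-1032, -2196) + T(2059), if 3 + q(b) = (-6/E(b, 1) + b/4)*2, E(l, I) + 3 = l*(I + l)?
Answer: 23774767/838 ≈ 28371.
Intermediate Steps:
E(l, I) = -3 + l*(I + l)
q(b) = -3 + b/2 - 12/(-3 + b + b**2) (q(b) = -3 + (-6/(-3 + b**2 + 1*b) + b/4)*2 = -3 + (-6/(-3 + b**2 + b) + b*(1/4))*2 = -3 + (-6/(-3 + b + b**2) + b/4)*2 = -3 + (b/2 - 12/(-3 + b + b**2)) = -3 + b/2 - 12/(-3 + b + b**2))
T(Y) = 12143*Y/838 (T(Y) = ((-12 + (-6 + (23 - 1*(-12)))*(-3 + (23 - 1*(-12)) + (23 - 1*(-12))**2)/2)/(-3 + (23 - 1*(-12)) + (23 - 1*(-12))**2))*Y = ((-12 + (-6 + (23 + 12))*(-3 + (23 + 12) + (23 + 12)**2)/2)/(-3 + (23 + 12) + (23 + 12)**2))*Y = ((-12 + (-6 + 35)*(-3 + 35 + 35**2)/2)/(-3 + 35 + 35**2))*Y = ((-12 + (1/2)*29*(-3 + 35 + 1225))/(-3 + 35 + 1225))*Y = ((-12 + (1/2)*29*1257)/1257)*Y = ((-12 + 36453/2)/1257)*Y = ((1/1257)*(36429/2))*Y = 12143*Y/838)
x(r, B) = 731 + B (x(r, B) = B + 731 = 731 + B)
x(-1032, -2196) + T(2059) = (731 - 2196) + (12143/838)*2059 = -1465 + 25002437/838 = 23774767/838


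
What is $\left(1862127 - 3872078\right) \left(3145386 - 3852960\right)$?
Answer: $1422189068874$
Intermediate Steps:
$\left(1862127 - 3872078\right) \left(3145386 - 3852960\right) = \left(-2009951\right) \left(-707574\right) = 1422189068874$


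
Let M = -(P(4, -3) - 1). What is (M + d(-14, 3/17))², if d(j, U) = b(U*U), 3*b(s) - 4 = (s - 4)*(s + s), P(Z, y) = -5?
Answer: 3300820377856/62781816969 ≈ 52.576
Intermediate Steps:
b(s) = 4/3 + 2*s*(-4 + s)/3 (b(s) = 4/3 + ((s - 4)*(s + s))/3 = 4/3 + ((-4 + s)*(2*s))/3 = 4/3 + (2*s*(-4 + s))/3 = 4/3 + 2*s*(-4 + s)/3)
d(j, U) = 4/3 - 8*U²/3 + 2*U⁴/3 (d(j, U) = 4/3 - 8*U*U/3 + 2*(U*U)²/3 = 4/3 - 8*U²/3 + 2*(U²)²/3 = 4/3 - 8*U²/3 + 2*U⁴/3)
M = 6 (M = -(-5 - 1) = -1*(-6) = 6)
(M + d(-14, 3/17))² = (6 + (4/3 - 8*(3/17)²/3 + 2*(3/17)⁴/3))² = (6 + (4/3 - 8/3*9/289 + (⅔)*(81/83521)))² = (6 + (4/3 - 24/289 + 54/83521))² = (6 + 313438/250563)² = (1816816/250563)² = 3300820377856/62781816969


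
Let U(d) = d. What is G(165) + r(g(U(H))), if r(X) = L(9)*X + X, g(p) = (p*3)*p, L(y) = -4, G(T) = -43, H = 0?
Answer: -43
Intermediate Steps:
g(p) = 3*p**2 (g(p) = (3*p)*p = 3*p**2)
r(X) = -3*X (r(X) = -4*X + X = -3*X)
G(165) + r(g(U(H))) = -43 - 9*0**2 = -43 - 9*0 = -43 - 3*0 = -43 + 0 = -43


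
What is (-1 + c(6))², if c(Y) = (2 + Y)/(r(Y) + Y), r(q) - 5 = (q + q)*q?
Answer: 5625/6889 ≈ 0.81652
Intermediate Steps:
r(q) = 5 + 2*q² (r(q) = 5 + (q + q)*q = 5 + (2*q)*q = 5 + 2*q²)
c(Y) = (2 + Y)/(5 + Y + 2*Y²) (c(Y) = (2 + Y)/((5 + 2*Y²) + Y) = (2 + Y)/(5 + Y + 2*Y²))
(-1 + c(6))² = (-1 + (2 + 6)/(5 + 6 + 2*6²))² = (-1 + 8/(5 + 6 + 2*36))² = (-1 + 8/(5 + 6 + 72))² = (-1 + 8/83)² = (-75/83)² = 5625/6889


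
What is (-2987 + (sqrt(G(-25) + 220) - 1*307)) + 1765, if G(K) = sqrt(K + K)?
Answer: -1529 + sqrt(220 + 5*I*sqrt(2)) ≈ -1514.2 + 0.23833*I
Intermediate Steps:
G(K) = sqrt(2)*sqrt(K) (G(K) = sqrt(2*K) = sqrt(2)*sqrt(K))
(-2987 + (sqrt(G(-25) + 220) - 1*307)) + 1765 = (-2987 + (sqrt(sqrt(2)*sqrt(-25) + 220) - 1*307)) + 1765 = (-2987 + (sqrt(sqrt(2)*(5*I) + 220) - 307)) + 1765 = (-2987 + (sqrt(5*I*sqrt(2) + 220) - 307)) + 1765 = (-2987 + (sqrt(220 + 5*I*sqrt(2)) - 307)) + 1765 = (-2987 + (-307 + sqrt(220 + 5*I*sqrt(2)))) + 1765 = (-3294 + sqrt(220 + 5*I*sqrt(2))) + 1765 = -1529 + sqrt(220 + 5*I*sqrt(2))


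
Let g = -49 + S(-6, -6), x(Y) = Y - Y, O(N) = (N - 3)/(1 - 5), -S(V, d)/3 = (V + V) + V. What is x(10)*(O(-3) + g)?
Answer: 0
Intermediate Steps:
S(V, d) = -9*V (S(V, d) = -3*((V + V) + V) = -3*(2*V + V) = -9*V)
O(N) = ¾ - N/4 (O(N) = (-3 + N)/(-4) = (-3 + N)*(-¼) = ¾ - N/4)
x(Y) = 0
g = 5 (g = -49 - 9*(-6) = -49 + 54 = 5)
x(10)*(O(-3) + g) = 0*((¾ - ¼*(-3)) + 5) = 0*((¾ + ¾) + 5) = 0*(3/2 + 5) = 0*(13/2) = 0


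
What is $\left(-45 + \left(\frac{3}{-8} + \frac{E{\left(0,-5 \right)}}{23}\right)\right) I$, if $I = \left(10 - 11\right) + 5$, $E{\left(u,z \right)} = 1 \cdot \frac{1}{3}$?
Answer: $- \frac{25039}{138} \approx -181.44$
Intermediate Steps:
$E{\left(u,z \right)} = \frac{1}{3}$ ($E{\left(u,z \right)} = 1 \cdot \frac{1}{3} = \frac{1}{3}$)
$I = 4$ ($I = -1 + 5 = 4$)
$\left(-45 + \left(\frac{3}{-8} + \frac{E{\left(0,-5 \right)}}{23}\right)\right) I = \left(-45 + \left(\frac{3}{-8} + \frac{1}{3 \cdot 23}\right)\right) 4 = \left(-45 + \left(3 \left(- \frac{1}{8}\right) + \frac{1}{3} \cdot \frac{1}{23}\right)\right) 4 = \left(-45 + \left(- \frac{3}{8} + \frac{1}{69}\right)\right) 4 = \left(-45 - \frac{199}{552}\right) 4 = \left(- \frac{25039}{552}\right) 4 = - \frac{25039}{138}$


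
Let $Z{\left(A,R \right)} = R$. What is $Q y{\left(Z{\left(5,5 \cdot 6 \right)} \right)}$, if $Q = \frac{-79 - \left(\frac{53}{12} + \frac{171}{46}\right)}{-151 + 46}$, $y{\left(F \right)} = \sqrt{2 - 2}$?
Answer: $0$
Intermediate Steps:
$y{\left(F \right)} = 0$ ($y{\left(F \right)} = \sqrt{0} = 0$)
$Q = \frac{24049}{28980}$ ($Q = \frac{-79 - \frac{2245}{276}}{-105} = \left(-79 - \frac{2245}{276}\right) \left(- \frac{1}{105}\right) = \left(- \frac{24049}{276}\right) \left(- \frac{1}{105}\right) = \frac{24049}{28980} \approx 0.82985$)
$Q y{\left(Z{\left(5,5 \cdot 6 \right)} \right)} = \frac{24049}{28980} \cdot 0 = 0$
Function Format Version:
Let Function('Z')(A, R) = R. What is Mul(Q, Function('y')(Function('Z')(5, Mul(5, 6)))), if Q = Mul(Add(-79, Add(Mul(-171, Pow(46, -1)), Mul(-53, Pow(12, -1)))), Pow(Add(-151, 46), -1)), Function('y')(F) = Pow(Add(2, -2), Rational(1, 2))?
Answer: 0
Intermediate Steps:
Function('y')(F) = 0 (Function('y')(F) = Pow(0, Rational(1, 2)) = 0)
Q = Rational(24049, 28980) (Q = Mul(Add(-79, Add(Mul(-171, Rational(1, 46)), Mul(-53, Rational(1, 12)))), Pow(-105, -1)) = Mul(Add(-79, Add(Rational(-171, 46), Rational(-53, 12))), Rational(-1, 105)) = Mul(Add(-79, Rational(-2245, 276)), Rational(-1, 105)) = Mul(Rational(-24049, 276), Rational(-1, 105)) = Rational(24049, 28980) ≈ 0.82985)
Mul(Q, Function('y')(Function('Z')(5, Mul(5, 6)))) = Mul(Rational(24049, 28980), 0) = 0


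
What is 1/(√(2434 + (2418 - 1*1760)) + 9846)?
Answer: 4923/48470312 - √773/48470312 ≈ 0.00010099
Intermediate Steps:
1/(√(2434 + (2418 - 1*1760)) + 9846) = 1/(√(2434 + (2418 - 1760)) + 9846) = 1/(√(2434 + 658) + 9846) = 1/(√3092 + 9846) = 1/(2*√773 + 9846) = 1/(9846 + 2*√773)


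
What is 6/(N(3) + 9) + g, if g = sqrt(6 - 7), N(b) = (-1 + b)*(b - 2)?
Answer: 6/11 + I ≈ 0.54545 + 1.0*I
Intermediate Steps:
N(b) = (-1 + b)*(-2 + b)
g = I (g = sqrt(-1) = I ≈ 1.0*I)
6/(N(3) + 9) + g = 6/((2 + 3**2 - 3*3) + 9) + I = 6/((2 + 9 - 9) + 9) + I = 6/(2 + 9) + I = 6/11 + I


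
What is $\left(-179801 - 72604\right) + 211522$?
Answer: $-40883$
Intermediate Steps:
$\left(-179801 - 72604\right) + 211522 = -252405 + 211522 = -40883$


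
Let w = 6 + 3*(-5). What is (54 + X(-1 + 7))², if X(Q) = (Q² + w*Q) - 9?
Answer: 729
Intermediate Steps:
w = -9 (w = 6 - 15 = -9)
X(Q) = -9 + Q² - 9*Q (X(Q) = (Q² - 9*Q) - 9 = -9 + Q² - 9*Q)
(54 + X(-1 + 7))² = (54 + (-9 + (-1 + 7)² - 9*(-1 + 7)))² = (54 + (-9 + 6² - 9*6))² = (54 + (-9 + 36 - 54))² = (54 - 27)² = 27² = 729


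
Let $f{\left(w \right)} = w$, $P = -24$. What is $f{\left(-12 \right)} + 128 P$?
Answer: $-3084$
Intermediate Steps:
$f{\left(-12 \right)} + 128 P = -12 + 128 \left(-24\right) = -12 - 3072 = -3084$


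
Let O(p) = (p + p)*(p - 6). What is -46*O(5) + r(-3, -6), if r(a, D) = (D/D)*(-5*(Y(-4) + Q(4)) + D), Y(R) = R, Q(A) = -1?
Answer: 479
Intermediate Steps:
O(p) = 2*p*(-6 + p) (O(p) = (2*p)*(-6 + p) = 2*p*(-6 + p))
r(a, D) = 25 + D (r(a, D) = (D/D)*(-5*(-4 - 1) + D) = 1*(-5*(-5) + D) = 1*(25 + D) = 25 + D)
-46*O(5) + r(-3, -6) = -92*5*(-6 + 5) + (25 - 6) = -92*5*(-1) + 19 = -46*(-10) + 19 = 460 + 19 = 479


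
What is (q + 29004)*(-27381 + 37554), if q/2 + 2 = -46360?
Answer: -648223560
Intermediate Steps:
q = -92724 (q = -4 + 2*(-46360) = -4 - 92720 = -92724)
(q + 29004)*(-27381 + 37554) = (-92724 + 29004)*(-27381 + 37554) = -63720*10173 = -648223560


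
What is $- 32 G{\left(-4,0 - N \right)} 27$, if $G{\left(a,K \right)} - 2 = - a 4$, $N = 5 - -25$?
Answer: $-15552$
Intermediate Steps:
$N = 30$ ($N = 5 + 25 = 30$)
$G{\left(a,K \right)} = 2 - 4 a$ ($G{\left(a,K \right)} = 2 + - a 4 = 2 - 4 a$)
$- 32 G{\left(-4,0 - N \right)} 27 = - 32 \left(2 - -16\right) 27 = - 32 \left(2 + 16\right) 27 = \left(-32\right) 18 \cdot 27 = \left(-576\right) 27 = -15552$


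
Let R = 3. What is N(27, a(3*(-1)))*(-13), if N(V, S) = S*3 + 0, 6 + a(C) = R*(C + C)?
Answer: 936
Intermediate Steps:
a(C) = -6 + 6*C (a(C) = -6 + 3*(C + C) = -6 + 3*(2*C) = -6 + 6*C)
N(V, S) = 3*S (N(V, S) = 3*S + 0 = 3*S)
N(27, a(3*(-1)))*(-13) = (3*(-6 + 6*(3*(-1))))*(-13) = (3*(-6 + 6*(-3)))*(-13) = (3*(-6 - 18))*(-13) = (3*(-24))*(-13) = -72*(-13) = 936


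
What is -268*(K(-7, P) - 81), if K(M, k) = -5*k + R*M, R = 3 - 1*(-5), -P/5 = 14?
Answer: -57084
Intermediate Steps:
P = -70 (P = -5*14 = -70)
R = 8 (R = 3 + 5 = 8)
K(M, k) = -5*k + 8*M
-268*(K(-7, P) - 81) = -268*((-5*(-70) + 8*(-7)) - 81) = -268*((350 - 56) - 81) = -268*(294 - 81) = -268*213 = -57084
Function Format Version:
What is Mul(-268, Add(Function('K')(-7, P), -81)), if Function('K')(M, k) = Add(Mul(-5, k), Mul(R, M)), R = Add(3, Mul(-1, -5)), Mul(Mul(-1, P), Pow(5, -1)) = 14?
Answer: -57084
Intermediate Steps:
P = -70 (P = Mul(-5, 14) = -70)
R = 8 (R = Add(3, 5) = 8)
Function('K')(M, k) = Add(Mul(-5, k), Mul(8, M))
Mul(-268, Add(Function('K')(-7, P), -81)) = Mul(-268, Add(Add(Mul(-5, -70), Mul(8, -7)), -81)) = Mul(-268, Add(Add(350, -56), -81)) = Mul(-268, Add(294, -81)) = Mul(-268, 213) = -57084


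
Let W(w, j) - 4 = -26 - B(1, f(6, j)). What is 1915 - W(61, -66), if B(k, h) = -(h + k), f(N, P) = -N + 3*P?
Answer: 2140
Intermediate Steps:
B(k, h) = -h - k
W(w, j) = -27 + 3*j (W(w, j) = 4 + (-26 - (-(-1*6 + 3*j) - 1*1)) = 4 + (-26 - (-(-6 + 3*j) - 1)) = 4 + (-26 - ((6 - 3*j) - 1)) = 4 + (-26 - (5 - 3*j)) = 4 + (-26 + (-5 + 3*j)) = 4 + (-31 + 3*j) = -27 + 3*j)
1915 - W(61, -66) = 1915 - (-27 + 3*(-66)) = 1915 - (-27 - 198) = 1915 - 1*(-225) = 1915 + 225 = 2140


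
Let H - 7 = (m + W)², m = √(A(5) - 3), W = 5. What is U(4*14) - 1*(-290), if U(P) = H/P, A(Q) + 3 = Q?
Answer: 16271/56 + 5*I/28 ≈ 290.55 + 0.17857*I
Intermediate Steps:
A(Q) = -3 + Q
m = I (m = √((-3 + 5) - 3) = √(2 - 3) = √(-1) = I ≈ 1.0*I)
H = 7 + (5 + I)² (H = 7 + (I + 5)² = 7 + (5 + I)² ≈ 31.0 + 10.0*I)
U(P) = (31 + 10*I)/P
U(4*14) - 1*(-290) = (31 + 10*I)/((4*14)) - 1*(-290) = (31 + 10*I)/56 + 290 = (31/56 + 5*I/28) + 290 = 16271/56 + 5*I/28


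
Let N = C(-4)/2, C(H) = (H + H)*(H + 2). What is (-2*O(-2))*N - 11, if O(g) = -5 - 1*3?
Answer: 117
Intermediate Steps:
O(g) = -8 (O(g) = -5 - 3 = -8)
C(H) = 2*H*(2 + H) (C(H) = (2*H)*(2 + H) = 2*H*(2 + H))
N = 8 (N = (2*(-4)*(2 - 4))/2 = (2*(-4)*(-2))*(½) = 16*(½) = 8)
(-2*O(-2))*N - 11 = -2*(-8)*8 - 11 = 16*8 - 11 = 128 - 11 = 117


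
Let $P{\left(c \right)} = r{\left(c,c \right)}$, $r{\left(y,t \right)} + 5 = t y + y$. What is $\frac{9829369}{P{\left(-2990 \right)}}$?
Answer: $\frac{9829369}{8937105} \approx 1.0998$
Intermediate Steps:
$r{\left(y,t \right)} = -5 + y + t y$ ($r{\left(y,t \right)} = -5 + \left(t y + y\right) = -5 + \left(y + t y\right) = -5 + y + t y$)
$P{\left(c \right)} = -5 + c + c^{2}$ ($P{\left(c \right)} = -5 + c + c c = -5 + c + c^{2}$)
$\frac{9829369}{P{\left(-2990 \right)}} = \frac{9829369}{-5 - 2990 + \left(-2990\right)^{2}} = \frac{9829369}{-5 - 2990 + 8940100} = \frac{9829369}{8937105}$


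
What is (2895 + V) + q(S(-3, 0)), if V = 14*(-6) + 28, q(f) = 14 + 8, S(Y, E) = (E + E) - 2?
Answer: 2861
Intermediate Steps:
S(Y, E) = -2 + 2*E (S(Y, E) = 2*E - 2 = -2 + 2*E)
q(f) = 22
V = -56 (V = -84 + 28 = -56)
(2895 + V) + q(S(-3, 0)) = (2895 - 56) + 22 = 2839 + 22 = 2861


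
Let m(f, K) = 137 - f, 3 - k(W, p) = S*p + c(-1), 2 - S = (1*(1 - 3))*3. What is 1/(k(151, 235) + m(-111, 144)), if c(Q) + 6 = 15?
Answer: -1/1638 ≈ -0.00061050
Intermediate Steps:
c(Q) = 9 (c(Q) = -6 + 15 = 9)
S = 8 (S = 2 - 1*(1 - 3)*3 = 2 - 1*(-2)*3 = 2 - (-2)*3 = 2 - 1*(-6) = 2 + 6 = 8)
k(W, p) = -6 - 8*p (k(W, p) = 3 - (8*p + 9) = 3 - (9 + 8*p) = 3 + (-9 - 8*p) = -6 - 8*p)
1/(k(151, 235) + m(-111, 144)) = 1/((-6 - 8*235) + (137 - 1*(-111))) = 1/((-6 - 1880) + (137 + 111)) = 1/(-1886 + 248) = 1/(-1638) = -1/1638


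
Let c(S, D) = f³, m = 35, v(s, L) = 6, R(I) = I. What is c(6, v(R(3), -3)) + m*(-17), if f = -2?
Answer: -603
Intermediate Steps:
c(S, D) = -8 (c(S, D) = (-2)³ = -8)
c(6, v(R(3), -3)) + m*(-17) = -8 + 35*(-17) = -8 - 595 = -603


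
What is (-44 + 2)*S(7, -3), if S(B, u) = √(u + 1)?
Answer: -42*I*√2 ≈ -59.397*I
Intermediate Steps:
S(B, u) = √(1 + u)
(-44 + 2)*S(7, -3) = (-44 + 2)*√(1 - 3) = -42*I*√2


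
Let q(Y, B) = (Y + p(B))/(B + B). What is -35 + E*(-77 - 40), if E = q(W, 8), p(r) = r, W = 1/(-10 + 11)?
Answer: -1613/16 ≈ -100.81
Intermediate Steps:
W = 1 (W = 1/1 = 1)
q(Y, B) = (B + Y)/(2*B) (q(Y, B) = (Y + B)/(B + B) = (B + Y)/((2*B)) = (B + Y)*(1/(2*B)) = (B + Y)/(2*B))
E = 9/16 (E = (½)*(8 + 1)/8 = (½)*(⅛)*9 = 9/16 ≈ 0.56250)
-35 + E*(-77 - 40) = -35 + 9*(-77 - 40)/16 = -35 + (9/16)*(-117) = -35 - 1053/16 = -1613/16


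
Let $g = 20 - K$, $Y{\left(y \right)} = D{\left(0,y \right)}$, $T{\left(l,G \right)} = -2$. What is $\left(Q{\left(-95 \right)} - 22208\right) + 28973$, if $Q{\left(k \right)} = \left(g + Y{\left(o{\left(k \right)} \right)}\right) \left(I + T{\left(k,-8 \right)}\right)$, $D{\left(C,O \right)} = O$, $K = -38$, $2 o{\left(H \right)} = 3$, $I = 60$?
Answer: $10216$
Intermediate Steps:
$o{\left(H \right)} = \frac{3}{2}$ ($o{\left(H \right)} = \frac{1}{2} \cdot 3 = \frac{3}{2}$)
$Y{\left(y \right)} = y$
$g = 58$ ($g = 20 - -38 = 20 + 38 = 58$)
$Q{\left(k \right)} = 3451$ ($Q{\left(k \right)} = \left(58 + \frac{3}{2}\right) \left(60 - 2\right) = \frac{119}{2} \cdot 58 = 3451$)
$\left(Q{\left(-95 \right)} - 22208\right) + 28973 = \left(3451 - 22208\right) + 28973 = -18757 + 28973 = 10216$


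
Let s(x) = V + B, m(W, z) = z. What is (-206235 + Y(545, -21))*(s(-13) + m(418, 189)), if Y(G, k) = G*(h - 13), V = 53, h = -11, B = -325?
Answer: 18203145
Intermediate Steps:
Y(G, k) = -24*G (Y(G, k) = G*(-11 - 13) = G*(-24) = -24*G)
s(x) = -272 (s(x) = 53 - 325 = -272)
(-206235 + Y(545, -21))*(s(-13) + m(418, 189)) = (-206235 - 24*545)*(-272 + 189) = (-206235 - 13080)*(-83) = -219315*(-83) = 18203145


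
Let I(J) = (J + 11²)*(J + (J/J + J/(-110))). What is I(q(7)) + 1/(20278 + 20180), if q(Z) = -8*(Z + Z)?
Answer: -200233993/202290 ≈ -989.84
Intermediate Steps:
q(Z) = -16*Z
I(J) = (1 + 109*J/110)*(121 + J) (I(J) = (J + 121)*(J + (1 + J*(-1/110))) = (121 + J)*(J + (1 - J/110)) = (121 + J)*(1 + 109*J/110) = (1 + 109*J/110)*(121 + J))
I(q(7)) + 1/(20278 + 20180) = (121 + 109*(-16*7)²/110 + 1209*(-16*7)/10) + 1/(20278 + 20180) = (121 + (109/110)*(-112)² + (1209/10)*(-112)) + 1/40458 = (121 + (109/110)*12544 - 67704/5) + 1/40458 = (121 + 683648/55 - 67704/5) + 1/40458 = -54441/55 + 1/40458 = -200233993/202290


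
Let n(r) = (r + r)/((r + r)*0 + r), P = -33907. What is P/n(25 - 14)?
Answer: -33907/2 ≈ -16954.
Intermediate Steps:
n(r) = 2 (n(r) = (2*r)/((2*r)*0 + r) = (2*r)/(0 + r) = (2*r)/r = 2)
P/n(25 - 14) = -33907/2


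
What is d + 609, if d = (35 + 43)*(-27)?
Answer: -1497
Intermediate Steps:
d = -2106 (d = 78*(-27) = -2106)
d + 609 = -2106 + 609 = -1497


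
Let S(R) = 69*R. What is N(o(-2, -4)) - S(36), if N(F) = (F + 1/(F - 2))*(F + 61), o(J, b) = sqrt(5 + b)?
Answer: -2484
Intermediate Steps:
N(F) = (61 + F)*(F + 1/(-2 + F)) (N(F) = (F + 1/(-2 + F))*(61 + F) = (61 + F)*(F + 1/(-2 + F)))
N(o(-2, -4)) - S(36) = (61 + (sqrt(5 - 4))**3 - 121*sqrt(5 - 4) + 59*(sqrt(5 - 4))**2)/(-2 + sqrt(5 - 4)) - 69*36 = (61 + (sqrt(1))**3 - 121*sqrt(1) + 59*(sqrt(1))**2)/(-2 + sqrt(1)) - 1*2484 = (61 + 1**3 - 121*1 + 59*1**2)/(-2 + 1) - 2484 = (61 + 1 - 121 + 59*1)/(-1) - 2484 = -(61 + 1 - 121 + 59) - 2484 = -1*0 - 2484 = 0 - 2484 = -2484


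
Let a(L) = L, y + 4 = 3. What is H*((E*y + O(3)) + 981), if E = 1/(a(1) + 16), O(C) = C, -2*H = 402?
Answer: -3362127/17 ≈ -1.9777e+5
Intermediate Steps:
y = -1 (y = -4 + 3 = -1)
H = -201 (H = -1/2*402 = -201)
E = 1/17 (E = 1/(1 + 16) = 1/17 ≈ 0.058824)
H*((E*y + O(3)) + 981) = -201*(((1/17)*(-1) + 3) + 981) = -201*((-1/17 + 3) + 981) = -201*(50/17 + 981) = -201*16727/17 = -3362127/17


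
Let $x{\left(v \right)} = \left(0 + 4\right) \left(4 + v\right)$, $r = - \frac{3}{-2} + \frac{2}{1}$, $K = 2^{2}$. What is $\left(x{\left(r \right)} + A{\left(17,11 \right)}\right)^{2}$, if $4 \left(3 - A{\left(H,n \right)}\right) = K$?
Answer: $1024$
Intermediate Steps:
$K = 4$
$A{\left(H,n \right)} = 2$ ($A{\left(H,n \right)} = 3 - 1 = 2$)
$r = \frac{7}{2}$ ($r = \left(-3\right) \left(- \frac{1}{2}\right) + 2 \cdot 1 = \frac{3}{2} + 2 = \frac{7}{2} \approx 3.5$)
$x{\left(v \right)} = 16 + 4 v$ ($x{\left(v \right)} = 4 \left(4 + v\right) = 16 + 4 v$)
$\left(x{\left(r \right)} + A{\left(17,11 \right)}\right)^{2} = \left(\left(16 + 4 \cdot \frac{7}{2}\right) + 2\right)^{2} = \left(\left(16 + 14\right) + 2\right)^{2} = \left(30 + 2\right)^{2} = 32^{2} = 1024$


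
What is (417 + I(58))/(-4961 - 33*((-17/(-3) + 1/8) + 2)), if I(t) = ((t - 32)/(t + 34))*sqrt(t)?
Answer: -1112/13915 - 52*sqrt(58)/960135 ≈ -0.080326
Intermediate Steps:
I(t) = sqrt(t)*(-32 + t)/(34 + t) (I(t) = ((-32 + t)/(34 + t))*sqrt(t) = sqrt(t)*(-32 + t)/(34 + t))
(417 + I(58))/(-4961 - 33*((-17/(-3) + 1/8) + 2)) = (417 + sqrt(58)*(-32 + 58)/(34 + 58))/(-4961 - 33*((-17/(-3) + 1/8) + 2)) = (417 + sqrt(58)*26/92)/(-4961 - 33*((-17*(-1/3) + 1*(1/8)) + 2)) = (417 + sqrt(58)*(1/92)*26)/(-4961 - 33*((17/3 + 1/8) + 2)) = (417 + 13*sqrt(58)/46)/(-4961 - 33*(139/24 + 2)) = (417 + 13*sqrt(58)/46)/(-4961 - 33*187/24) = (417 + 13*sqrt(58)/46)/(-4961 - 2057/8) = (417 + 13*sqrt(58)/46)/(-41745/8) = (417 + 13*sqrt(58)/46)*(-8/41745) = -1112/13915 - 52*sqrt(58)/960135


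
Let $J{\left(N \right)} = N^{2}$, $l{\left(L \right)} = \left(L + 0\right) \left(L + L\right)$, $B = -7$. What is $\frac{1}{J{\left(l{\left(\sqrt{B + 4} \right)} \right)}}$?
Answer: $\frac{1}{36} \approx 0.027778$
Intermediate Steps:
$l{\left(L \right)} = 2 L^{2}$ ($l{\left(L \right)} = L 2 L = 2 L^{2}$)
$\frac{1}{J{\left(l{\left(\sqrt{B + 4} \right)} \right)}} = \frac{1}{\left(2 \left(\sqrt{-7 + 4}\right)^{2}\right)^{2}} = \frac{1}{\left(2 \left(\sqrt{-3}\right)^{2}\right)^{2}} = \frac{1}{\left(2 \left(i \sqrt{3}\right)^{2}\right)^{2}} = \frac{1}{\left(2 \left(-3\right)\right)^{2}} = \frac{1}{\left(-6\right)^{2}} = \frac{1}{36}$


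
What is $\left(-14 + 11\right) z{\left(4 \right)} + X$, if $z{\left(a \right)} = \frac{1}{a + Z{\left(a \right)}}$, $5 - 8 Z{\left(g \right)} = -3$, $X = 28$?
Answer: $\frac{137}{5} \approx 27.4$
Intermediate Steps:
$Z{\left(g \right)} = 1$ ($Z{\left(g \right)} = \frac{5}{8} - - \frac{3}{8} = \frac{5}{8} + \frac{3}{8} = 1$)
$z{\left(a \right)} = \frac{1}{1 + a}$ ($z{\left(a \right)} = \frac{1}{a + 1} = \frac{1}{1 + a}$)
$\left(-14 + 11\right) z{\left(4 \right)} + X = \frac{-14 + 11}{1 + 4} + 28 = - \frac{3}{5} + 28 = \frac{137}{5}$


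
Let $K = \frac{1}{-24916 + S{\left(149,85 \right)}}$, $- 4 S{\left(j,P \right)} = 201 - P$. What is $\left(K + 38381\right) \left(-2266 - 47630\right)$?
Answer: $- \frac{15923710379808}{8315} \approx -1.9151 \cdot 10^{9}$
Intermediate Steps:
$S{\left(j,P \right)} = - \frac{201}{4} + \frac{P}{4}$ ($S{\left(j,P \right)} = - \frac{201 - P}{4} = - \frac{201}{4} + \frac{P}{4}$)
$K = - \frac{1}{24945}$ ($K = \frac{1}{-24916 + \left(- \frac{201}{4} + \frac{1}{4} \cdot 85\right)} = \frac{1}{-24916 + \left(- \frac{201}{4} + \frac{85}{4}\right)} = \frac{1}{-24916 - 29} = \frac{1}{-24945} = - \frac{1}{24945} \approx -4.0088 \cdot 10^{-5}$)
$\left(K + 38381\right) \left(-2266 - 47630\right) = \left(- \frac{1}{24945} + 38381\right) \left(-2266 - 47630\right) = \frac{957414044}{24945} \left(-49896\right) = - \frac{15923710379808}{8315}$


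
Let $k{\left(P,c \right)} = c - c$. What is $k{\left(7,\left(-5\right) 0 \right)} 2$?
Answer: $0$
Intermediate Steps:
$k{\left(P,c \right)} = 0$
$k{\left(7,\left(-5\right) 0 \right)} 2 = 0 \cdot 2 = 0$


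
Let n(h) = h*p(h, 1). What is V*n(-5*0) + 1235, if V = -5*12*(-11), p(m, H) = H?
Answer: 1235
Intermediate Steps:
V = 660 (V = -60*(-11) = 660)
n(h) = h (n(h) = h*1 = h)
V*n(-5*0) + 1235 = 660*(-5*0) + 1235 = 660*0 + 1235 = 0 + 1235 = 1235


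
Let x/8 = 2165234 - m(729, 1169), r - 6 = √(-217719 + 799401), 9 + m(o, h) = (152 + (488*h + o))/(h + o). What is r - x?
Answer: -16436233750/949 + √581682 ≈ -1.7319e+7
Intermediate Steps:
m(o, h) = -9 + (152 + o + 488*h)/(h + o) (m(o, h) = -9 + (152 + (488*h + o))/(h + o) = -9 + (152 + (o + 488*h))/(h + o) = -9 + (152 + o + 488*h)/(h + o))
r = 6 + √581682 (r = 6 + √(-217719 + 799401) = 6 + √581682 ≈ 768.68)
x = 16436239444/949 (x = 8*(2165234 - (152 - 8*729 + 479*1169)/(1169 + 729)) = 8*(2165234 - (152 - 5832 + 559951)/1898) = 8*(2165234 - 554271/1898) = 8*(4109059861/1898) = 16436239444/949 ≈ 1.7320e+7)
r - x = (6 + √581682) - 1*16436239444/949 = (6 + √581682) - 16436239444/949 = -16436233750/949 + √581682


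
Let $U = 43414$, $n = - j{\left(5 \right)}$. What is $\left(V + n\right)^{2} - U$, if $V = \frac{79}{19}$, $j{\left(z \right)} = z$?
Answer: $- \frac{15672198}{361} \approx -43413.0$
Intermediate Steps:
$V = \frac{79}{19}$ ($V = 79 \cdot \frac{1}{19} = \frac{79}{19} \approx 4.1579$)
$n = -5$ ($n = \left(-1\right) 5 = -5$)
$\left(V + n\right)^{2} - U = \left(\frac{79}{19} - 5\right)^{2} - 43414 = \left(- \frac{16}{19}\right)^{2} - 43414 = \frac{256}{361} - 43414 = - \frac{15672198}{361}$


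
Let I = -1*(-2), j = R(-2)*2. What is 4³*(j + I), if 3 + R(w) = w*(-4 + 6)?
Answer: -768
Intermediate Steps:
R(w) = -3 + 2*w (R(w) = -3 + w*(-4 + 6) = -3 + w*2 = -3 + 2*w)
j = -14 (j = (-3 + 2*(-2))*2 = (-3 - 4)*2 = -7*2 = -14)
I = 2
4³*(j + I) = 4³*(-14 + 2) = 64*(-12) = -768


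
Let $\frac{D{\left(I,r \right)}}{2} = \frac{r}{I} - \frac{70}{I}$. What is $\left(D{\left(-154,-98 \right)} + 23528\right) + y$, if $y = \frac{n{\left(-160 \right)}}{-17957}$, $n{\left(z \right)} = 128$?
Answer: $\frac{4647844816}{197527} \approx 23530.0$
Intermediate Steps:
$D{\left(I,r \right)} = - \frac{140}{I} + \frac{2 r}{I}$ ($D{\left(I,r \right)} = 2 \left(\frac{r}{I} - \frac{70}{I}\right) = 2 \left(- \frac{70}{I} + \frac{r}{I}\right) = - \frac{140}{I} + \frac{2 r}{I}$)
$y = - \frac{128}{17957}$ ($y = \frac{128}{-17957} = 128 \left(- \frac{1}{17957}\right) = - \frac{128}{17957} \approx -0.0071281$)
$\left(D{\left(-154,-98 \right)} + 23528\right) + y = \left(\frac{2 \left(-70 - 98\right)}{-154} + 23528\right) - \frac{128}{17957} = \left(2 \left(- \frac{1}{154}\right) \left(-168\right) + 23528\right) - \frac{128}{17957} = \left(\frac{24}{11} + 23528\right) - \frac{128}{17957} = \frac{258832}{11} - \frac{128}{17957} = \frac{4647844816}{197527}$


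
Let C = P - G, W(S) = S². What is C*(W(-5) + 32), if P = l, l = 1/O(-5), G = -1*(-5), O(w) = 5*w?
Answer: -7182/25 ≈ -287.28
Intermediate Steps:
G = 5
l = -1/25 (l = 1/(5*(-5)) = 1/(-25) = -1/25 ≈ -0.040000)
P = -1/25 ≈ -0.040000
C = -126/25 (C = -1/25 - 1*5 = -1/25 - 5 = -126/25 ≈ -5.0400)
C*(W(-5) + 32) = -126*((-5)² + 32)/25 = -126*(25 + 32)/25 = -126/25*57 = -7182/25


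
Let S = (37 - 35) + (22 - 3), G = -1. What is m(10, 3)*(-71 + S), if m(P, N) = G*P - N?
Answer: 650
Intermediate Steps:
m(P, N) = -N - P (m(P, N) = -P - N = -N - P)
S = 21 (S = 2 + 19 = 21)
m(10, 3)*(-71 + S) = (-1*3 - 1*10)*(-71 + 21) = (-3 - 10)*(-50) = -13*(-50) = 650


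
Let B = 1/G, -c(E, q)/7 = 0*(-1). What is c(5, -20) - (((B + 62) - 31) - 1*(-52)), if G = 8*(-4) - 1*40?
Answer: -5975/72 ≈ -82.986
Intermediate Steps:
c(E, q) = 0 (c(E, q) = -0*(-1) = -7*0 = 0)
G = -72 (G = -32 - 40 = -72)
B = -1/72 (B = 1/(-72) = -1/72 ≈ -0.013889)
c(5, -20) - (((B + 62) - 31) - 1*(-52)) = 0 - (((-1/72 + 62) - 31) - 1*(-52)) = 0 - ((4463/72 - 31) + 52) = 0 - (2231/72 + 52) = 0 - 1*5975/72 = 0 - 5975/72 = -5975/72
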